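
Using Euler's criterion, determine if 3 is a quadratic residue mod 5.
By Euler's criterion: 3^{2} ≡ 4 mod 5. Since this equals -1 (≡ 4), 3 is not a QR.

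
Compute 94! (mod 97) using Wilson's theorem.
(96)! = (94)! × (95) × (96) ≡ -1 (mod 97). So (94)! ≡ -1 × [(96)(95)]^(-1) ≡ 48 (mod 97)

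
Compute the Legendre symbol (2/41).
(2/41) = 2^{20} mod 41 = 1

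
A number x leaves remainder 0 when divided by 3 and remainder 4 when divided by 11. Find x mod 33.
M = 3 × 11 = 33. M₁ = 11, y₁ ≡ 2 mod 3. M₂ = 3, y₂ ≡ 4 mod 11. x = 0×11×2 + 4×3×4 ≡ 15 mod 33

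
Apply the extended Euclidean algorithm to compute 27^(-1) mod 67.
Extended GCD: 27(5) + 67(-2) = 1. So 27^(-1) ≡ 5 (mod 67). Verify: 27 × 5 = 135 ≡ 1 (mod 67)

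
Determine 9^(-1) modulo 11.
Since 11 is prime, by Fermat 9^(-1) ≡ 9^{9} ≡ 5 (mod 11). Verify: 9 × 5 = 45 ≡ 1 (mod 11)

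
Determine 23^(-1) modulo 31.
Since 31 is prime, by Fermat 23^(-1) ≡ 23^{29} ≡ 27 mod 31. Verify: 23 × 27 = 621 ≡ 1 mod 31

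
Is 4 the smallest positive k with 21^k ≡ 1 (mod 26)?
Powers of 21 mod 26: 21^1≡21, 21^2≡25, 21^3≡5, 21^4≡1. First k with 21^k≡1 is k=4. Yes, ord_26(21) = 4.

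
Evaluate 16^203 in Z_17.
Using Fermat: 16^{16} ≡ 1 mod 17. 203 ≡ 11 mod 16. So 16^{203} ≡ 16^{11} ≡ 16 mod 17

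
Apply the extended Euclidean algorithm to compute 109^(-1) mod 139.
Extended GCD: 109(-51) + 139(40) = 1. So 109^(-1) ≡ -51 ≡ 88 mod 139. Verify: 109 × 88 = 9592 ≡ 1 mod 139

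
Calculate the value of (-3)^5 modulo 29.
By repeated squaring mod 29: (-3)^{1}≡26, (-3)^{2}≡9, (-3)^{4}≡23. Then (-3)^{5} = (-3)^{4+1} ≡ 23 × 26 ≡ 18 mod 29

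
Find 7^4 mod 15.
7^{4} = 2401 ≡ 1 mod 15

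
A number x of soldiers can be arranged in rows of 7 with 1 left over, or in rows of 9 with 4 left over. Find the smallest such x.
M = 7 × 9 = 63. M₁ = 9, y₁ ≡ 4 (mod 7). M₂ = 7, y₂ ≡ 4 (mod 9). x = 1×9×4 + 4×7×4 ≡ 22 (mod 63)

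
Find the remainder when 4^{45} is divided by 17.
By Fermat: 4^{16} ≡ 1 (mod 17). 45 = 2×16 + 13. So 4^{45} ≡ 4^{13} ≡ 4 (mod 17)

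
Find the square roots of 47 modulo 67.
The square roots of 47 mod 67 are 39 and 28. Verify: 39² = 1521 ≡ 47 mod 67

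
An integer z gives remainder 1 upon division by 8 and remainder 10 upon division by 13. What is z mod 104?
M = 8 × 13 = 104. M₁ = 13, y₁ ≡ 5 mod 8. M₂ = 8, y₂ ≡ 5 mod 13. z = 1×13×5 + 10×8×5 ≡ 49 mod 104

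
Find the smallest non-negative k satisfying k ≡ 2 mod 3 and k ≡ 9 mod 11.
M = 3 × 11 = 33. M₁ = 11, y₁ ≡ 2 mod 3. M₂ = 3, y₂ ≡ 4 mod 11. k = 2×11×2 + 9×3×4 ≡ 20 mod 33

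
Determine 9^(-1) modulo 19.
Since 19 is prime, by Fermat 9^(-1) ≡ 9^{17} ≡ 17 mod 19. Verify: 9 × 17 = 153 ≡ 1 mod 19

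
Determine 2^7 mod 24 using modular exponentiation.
By repeated squaring mod 24: 2^{1}≡2, 2^{2}≡4, 2^{4}≡16. Then 2^{7} = 2^{4+2+1} ≡ 16 × 4 × 2 ≡ 8 mod 24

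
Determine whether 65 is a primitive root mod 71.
ord_71(65) divides 70. For each prime q|70: 65^{35}≡70, 65^{14}≡5, 65^{10}≡20, none ≡ 1. So 65 has order 70 and is a primitive root mod 71.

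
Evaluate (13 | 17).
(13/17) = 13^{8} mod 17 = 1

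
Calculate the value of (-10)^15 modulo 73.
By repeated squaring (mod 73): (-10)^{1}≡63, (-10)^{2}≡27, (-10)^{4}≡72, (-10)^{8}≡1. Then (-10)^{15} = (-10)^{8+4+2+1} ≡ 1 × 72 × 27 × 63 ≡ 51 (mod 73)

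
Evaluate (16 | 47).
(16/47) = 16^{23} mod 47 = 1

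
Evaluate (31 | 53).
(31/53) = 31^{26} mod 53 = -1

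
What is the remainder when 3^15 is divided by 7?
Using Fermat: 3^{6} ≡ 1 (mod 7). 15 ≡ 3 (mod 6). So 3^{15} ≡ 3^{3} ≡ 6 (mod 7)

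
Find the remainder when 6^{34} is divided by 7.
By Fermat: 6^{6} ≡ 1 (mod 7). 34 = 5×6 + 4. So 6^{34} ≡ 6^{4} ≡ 1 (mod 7)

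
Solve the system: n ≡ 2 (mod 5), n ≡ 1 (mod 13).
M = 5 × 13 = 65. M₁ = 13, y₁ ≡ 2 (mod 5). M₂ = 5, y₂ ≡ 8 (mod 13). n = 2×13×2 + 1×5×8 ≡ 27 (mod 65)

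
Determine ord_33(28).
Powers of 28 mod 33: 28^1≡28, 28^2≡25, 28^3≡7, 28^4≡31, 28^5≡10, 28^6≡16, 28^7≡19, 28^8≡4, 28^9≡13, 28^10≡1. So the order of 28 is 10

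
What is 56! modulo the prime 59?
(58)! = (56)! × (57) × (58) ≡ -1 (mod 59). So (56)! ≡ -1 × [(58)(57)]^(-1) ≡ 29 (mod 59)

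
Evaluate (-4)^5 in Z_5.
Using Fermat: (-4)^{4} ≡ 1 (mod 5). 5 ≡ 1 (mod 4). So (-4)^{5} ≡ (-4)^{1} ≡ 1 (mod 5)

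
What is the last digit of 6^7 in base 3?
By repeated squaring (mod 3): 6^{1}≡0, 6^{2}≡0, 6^{4}≡0. Then 6^{7} = 6^{4+2+1} ≡ 0 × 0 × 0 ≡ 0 (mod 3)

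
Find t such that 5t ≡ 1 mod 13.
Since 13 is prime, by Fermat 5^(-1) ≡ 5^{11} ≡ 8 mod 13. Verify: 5 × 8 = 40 ≡ 1 mod 13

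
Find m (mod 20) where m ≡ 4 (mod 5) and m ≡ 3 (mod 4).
M = 5 × 4 = 20. M₁ = 4, y₁ ≡ 4 (mod 5). M₂ = 5, y₂ ≡ 1 (mod 4). m = 4×4×4 + 3×5×1 ≡ 19 (mod 20)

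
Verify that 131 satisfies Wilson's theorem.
(130)! mod 131 = 130. Since this equals -1 (mod 131), Wilson confirms 131 is prime.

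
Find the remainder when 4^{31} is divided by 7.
By Fermat: 4^{6} ≡ 1 (mod 7). 31 = 5×6 + 1. So 4^{31} ≡ 4^{1} ≡ 4 (mod 7)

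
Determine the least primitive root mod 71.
g = 7. For each prime q|70: 7^{35}≡70, 7^{14}≡54, 7^{10}≡45, none ≡ 1, so ord_71(7) = 70 and 7 is a primitive root.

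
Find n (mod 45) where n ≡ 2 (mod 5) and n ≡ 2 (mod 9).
M = 5 × 9 = 45. M₁ = 9, y₁ ≡ 4 (mod 5). M₂ = 5, y₂ ≡ 2 (mod 9). n = 2×9×4 + 2×5×2 ≡ 2 (mod 45)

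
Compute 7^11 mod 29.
By repeated squaring mod 29: 7^{1}≡7, 7^{2}≡20, 7^{4}≡23, 7^{8}≡7. Then 7^{11} = 7^{8+2+1} ≡ 7 × 20 × 7 ≡ 23 mod 29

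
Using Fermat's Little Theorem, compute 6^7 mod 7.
By Fermat: 6^{6} ≡ 1 (mod 7). So 6^{7} = 6^{6} · 6^{1} ≡ 6^{1} ≡ 6 (mod 7)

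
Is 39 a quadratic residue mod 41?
By Euler's criterion: 39^{20} ≡ 1 (mod 41). Since this equals 1, 39 is a QR.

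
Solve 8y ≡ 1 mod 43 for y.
Since 43 is prime, by Fermat 8^(-1) ≡ 8^{41} ≡ 27 mod 43. Verify: 8 × 27 = 216 ≡ 1 mod 43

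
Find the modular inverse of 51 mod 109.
Since 109 is prime, by Fermat 51^(-1) ≡ 51^{107} ≡ 62 (mod 109). Verify: 51 × 62 = 3162 ≡ 1 (mod 109)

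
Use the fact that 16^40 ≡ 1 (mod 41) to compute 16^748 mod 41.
By Fermat: 16^{40} ≡ 1 (mod 41). 748 ≡ 28 (mod 40). So 16^{748} ≡ 16^{28} ≡ 37 (mod 41)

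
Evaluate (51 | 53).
(51/53) = 51^{26} mod 53 = -1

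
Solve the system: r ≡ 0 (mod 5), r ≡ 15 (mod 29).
M = 5 × 29 = 145. M₁ = 29, y₁ ≡ 4 (mod 5). M₂ = 5, y₂ ≡ 6 (mod 29). r = 0×29×4 + 15×5×6 ≡ 15 (mod 145)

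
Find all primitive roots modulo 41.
There are φ(40) = 16 primitive roots mod 41: {6, 7, 11, 12, 13, 15, 17, 19, 22, 24, 26, 28, 29, 30, 34, 35}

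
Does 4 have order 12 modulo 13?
4^{6} ≡ 1 mod 13 and 6 < 12, so ord_13(4) = 6 ≠ 12 and 4 is not a primitive root.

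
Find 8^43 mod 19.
Using Fermat: 8^{18} ≡ 1 mod 19. 43 ≡ 7 mod 18. So 8^{43} ≡ 8^{7} ≡ 8 mod 19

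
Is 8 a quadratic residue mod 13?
By Euler's criterion: 8^{6} ≡ 12 mod 13. Since this equals -1 (≡ 12), 8 is not a QR.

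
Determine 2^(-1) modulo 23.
Since 23 is prime, by Fermat 2^(-1) ≡ 2^{21} ≡ 12 (mod 23). Verify: 2 × 12 = 24 ≡ 1 (mod 23)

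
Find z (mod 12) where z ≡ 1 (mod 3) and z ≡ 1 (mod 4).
M = 3 × 4 = 12. M₁ = 4, y₁ ≡ 1 (mod 3). M₂ = 3, y₂ ≡ 3 (mod 4). z = 1×4×1 + 1×3×3 ≡ 1 (mod 12)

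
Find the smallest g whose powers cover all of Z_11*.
g = 2. For each prime q|10: 2^{5}≡10, 2^{2}≡4, none ≡ 1, so ord_11(2) = 10 and 2 is a primitive root.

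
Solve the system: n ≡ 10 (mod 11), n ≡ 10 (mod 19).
M = 11 × 19 = 209. M₁ = 19, y₁ ≡ 7 (mod 11). M₂ = 11, y₂ ≡ 7 (mod 19). n = 10×19×7 + 10×11×7 ≡ 10 (mod 209)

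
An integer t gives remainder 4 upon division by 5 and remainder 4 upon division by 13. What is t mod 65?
M = 5 × 13 = 65. M₁ = 13, y₁ ≡ 2 mod 5. M₂ = 5, y₂ ≡ 8 mod 13. t = 4×13×2 + 4×5×8 ≡ 4 mod 65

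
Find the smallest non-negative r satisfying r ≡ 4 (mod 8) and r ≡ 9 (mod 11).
M = 8 × 11 = 88. M₁ = 11, y₁ ≡ 3 (mod 8). M₂ = 8, y₂ ≡ 7 (mod 11). r = 4×11×3 + 9×8×7 ≡ 20 (mod 88)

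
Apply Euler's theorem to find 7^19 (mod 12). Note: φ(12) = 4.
By Euler: 7^{4} ≡ 1 (mod 12) since gcd(7, 12) = 1. 19 = 4×4 + 3. So 7^{19} ≡ 7^{3} ≡ 7 (mod 12)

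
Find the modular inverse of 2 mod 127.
Since 127 is prime, by Fermat 2^(-1) ≡ 2^{125} ≡ 64 (mod 127). Verify: 2 × 64 = 128 ≡ 1 (mod 127)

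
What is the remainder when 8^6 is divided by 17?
By repeated squaring (mod 17): 8^{1}≡8, 8^{2}≡13, 8^{4}≡16. Then 8^{6} = 8^{4+2} ≡ 16 × 13 ≡ 4 (mod 17)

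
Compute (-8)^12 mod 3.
Using Fermat: (-8)^{2} ≡ 1 mod 3. 12 ≡ 0 mod 2. So (-8)^{12} ≡ (-8)^{0} ≡ 1 mod 3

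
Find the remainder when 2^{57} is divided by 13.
By Fermat: 2^{12} ≡ 1 mod 13. 57 = 4×12 + 9. So 2^{57} ≡ 2^{9} ≡ 5 mod 13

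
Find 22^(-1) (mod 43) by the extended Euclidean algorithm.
Extended GCD: 22(2) + 43(-1) = 1. So 22^(-1) ≡ 2 (mod 43). Verify: 22 × 2 = 44 ≡ 1 (mod 43)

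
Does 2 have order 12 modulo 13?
ord_13(2) divides 12. For each prime q|12: 2^{6}≡12, 2^{4}≡3, none ≡ 1. So 2 has order 12 and is a primitive root mod 13.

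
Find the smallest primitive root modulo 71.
g = 7. For each prime q|70: 7^{35}≡70, 7^{14}≡54, 7^{10}≡45, none ≡ 1, so ord_71(7) = 70 and 7 is a primitive root.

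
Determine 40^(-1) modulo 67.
Since 67 is prime, by Fermat 40^(-1) ≡ 40^{65} ≡ 62 mod 67. Verify: 40 × 62 = 2480 ≡ 1 mod 67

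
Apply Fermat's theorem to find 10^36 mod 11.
By Fermat: 10^{10} ≡ 1 mod 11. 36 = 3×10 + 6. So 10^{36} ≡ 10^{6} ≡ 1 mod 11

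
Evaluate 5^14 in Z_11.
Using Fermat: 5^{10} ≡ 1 (mod 11). 14 ≡ 4 (mod 10). So 5^{14} ≡ 5^{4} ≡ 9 (mod 11)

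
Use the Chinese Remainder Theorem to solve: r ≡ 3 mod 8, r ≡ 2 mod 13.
M = 8 × 13 = 104. M₁ = 13, y₁ ≡ 5 mod 8. M₂ = 8, y₂ ≡ 5 mod 13. r = 3×13×5 + 2×8×5 ≡ 67 mod 104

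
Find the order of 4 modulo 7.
Powers of 4 mod 7: 4^1≡4, 4^2≡2, 4^3≡1. Order = 3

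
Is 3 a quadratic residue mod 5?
By Euler's criterion: 3^{2} ≡ 4 mod 5. Since this equals -1 (≡ 4), 3 is not a QR.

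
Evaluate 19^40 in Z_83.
By repeated squaring mod 83: 19^{1}≡19, 19^{2}≡29, 19^{4}≡11, 19^{8}≡38, 19^{16}≡33, 19^{32}≡10. Then 19^{40} = 19^{32+8} ≡ 10 × 38 ≡ 48 mod 83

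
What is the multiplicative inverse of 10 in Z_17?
Since 17 is prime, by Fermat 10^(-1) ≡ 10^{15} ≡ 12 (mod 17). Verify: 10 × 12 = 120 ≡ 1 (mod 17)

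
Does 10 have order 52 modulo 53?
10^{13} ≡ 1 (mod 53) and 13 < 52, so ord_53(10) = 13 ≠ 52 and 10 is not a primitive root.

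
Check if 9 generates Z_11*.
9^{5} ≡ 1 (mod 11) and 5 < 10, so ord_11(9) = 5 ≠ 10 and 9 is not a primitive root.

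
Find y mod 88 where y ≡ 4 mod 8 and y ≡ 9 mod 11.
M = 8 × 11 = 88. M₁ = 11, y₁ ≡ 3 mod 8. M₂ = 8, y₂ ≡ 7 mod 11. y = 4×11×3 + 9×8×7 ≡ 20 mod 88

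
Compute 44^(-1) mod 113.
Since 113 is prime, by Fermat 44^(-1) ≡ 44^{111} ≡ 18 mod 113. Verify: 44 × 18 = 792 ≡ 1 mod 113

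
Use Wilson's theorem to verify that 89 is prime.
(88)! mod 89 = 88. Since this equals -1 mod 89, Wilson confirms 89 is prime.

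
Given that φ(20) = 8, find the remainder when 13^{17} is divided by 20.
By Euler: 13^{8} ≡ 1 (mod 20) since gcd(13, 20) = 1. 17 = 2×8 + 1. So 13^{17} ≡ 13^{1} ≡ 13 (mod 20)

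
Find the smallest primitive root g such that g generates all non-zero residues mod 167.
g = 5. Powers: [5, 25, 125, 124, 119, 94, 136, ...] generates all 166 non-zero residues.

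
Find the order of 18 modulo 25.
Powers of 18 mod 25: 18^1≡18, 18^2≡24, 18^3≡7, 18^4≡1. ord_25(18) = 4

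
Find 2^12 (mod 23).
By repeated squaring (mod 23): 2^{1}≡2, 2^{2}≡4, 2^{4}≡16, 2^{8}≡3. Then 2^{12} = 2^{8+4} ≡ 3 × 16 ≡ 2 (mod 23)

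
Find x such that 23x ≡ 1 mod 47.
Since 47 is prime, by Fermat 23^(-1) ≡ 23^{45} ≡ 45 mod 47. Verify: 23 × 45 = 1035 ≡ 1 mod 47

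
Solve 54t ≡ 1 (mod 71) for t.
Since 71 is prime, by Fermat 54^(-1) ≡ 54^{69} ≡ 25 (mod 71). Verify: 54 × 25 = 1350 ≡ 1 (mod 71)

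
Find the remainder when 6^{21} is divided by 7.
By Fermat: 6^{6} ≡ 1 (mod 7). 21 = 3×6 + 3. So 6^{21} ≡ 6^{3} ≡ 6 (mod 7)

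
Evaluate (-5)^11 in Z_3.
Using Fermat: (-5)^{2} ≡ 1 mod 3. 11 ≡ 1 mod 2. So (-5)^{11} ≡ (-5)^{1} ≡ 1 mod 3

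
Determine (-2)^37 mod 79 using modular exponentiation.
By repeated squaring (mod 79): (-2)^{1}≡77, (-2)^{2}≡4, (-2)^{4}≡16, (-2)^{8}≡19, (-2)^{16}≡45, (-2)^{32}≡50. Then (-2)^{37} = (-2)^{32+4+1} ≡ 50 × 16 × 77 ≡ 59 (mod 79)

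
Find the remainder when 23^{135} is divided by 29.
By Fermat: 23^{28} ≡ 1 (mod 29). 135 = 4×28 + 23. So 23^{135} ≡ 23^{23} ≡ 7 (mod 29)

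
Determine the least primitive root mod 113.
g = 3. Powers: [3, 9, 27, 81, 17, 51, 40, 7, ...] generates all 112 non-zero residues.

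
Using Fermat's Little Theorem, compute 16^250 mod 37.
By Fermat: 16^{36} ≡ 1 (mod 37). 250 ≡ 34 (mod 36). So 16^{250} ≡ 16^{34} ≡ 12 (mod 37)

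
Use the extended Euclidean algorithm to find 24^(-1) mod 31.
Extended GCD: 24(-9) + 31(7) = 1. So 24^(-1) ≡ -9 ≡ 22 (mod 31). Verify: 24 × 22 = 528 ≡ 1 (mod 31)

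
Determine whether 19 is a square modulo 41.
By Euler's criterion: 19^{20} ≡ 40 mod 41. Since this equals -1 (≡ 40), 19 is not a QR.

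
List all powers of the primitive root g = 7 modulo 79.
7^1, 7^2, ..., 7^{78} mod 79: [7, 49, 27, 31, 59, 18, 47, 13, 12, 5, 35, 8, 56, 76, 58, 11, 77, 65, 60, 25, 17, 40, 43, 64, 53, 55, 69, 9, 63, 46, 6, 42, 57, 4, 28, 38, 29, 45, 78, 72, 30, 52, 48, 20, 61, 32, 66, 67, 74, 44, 71, 23, 3, 21, 68, 2, 14, 19, 54, 62, 39, 36, 15, 26, 24, 10, 70, 16, 33, 73, 37, 22, 75, 51, 41, 50, 34, 1]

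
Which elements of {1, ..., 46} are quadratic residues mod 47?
QRs mod 47: {1, 2, 3, 4, 6, 7, 8, 9, 12, 14, 16, 17, 18, 21, 24, 25, 27, 28, 32, 34, 36, 37, 42}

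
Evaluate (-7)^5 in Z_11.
By repeated squaring (mod 11): (-7)^{1}≡4, (-7)^{2}≡5, (-7)^{4}≡3. Then (-7)^{5} = (-7)^{4+1} ≡ 3 × 4 ≡ 1 (mod 11)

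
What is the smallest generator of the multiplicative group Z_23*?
g = 5. Powers: [5, 2, 10, 4, 20, 8, 17, 16, ...] generates all 22 non-zero residues.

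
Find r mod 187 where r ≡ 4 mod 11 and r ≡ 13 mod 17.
M = 11 × 17 = 187. M₁ = 17, y₁ ≡ 2 mod 11. M₂ = 11, y₂ ≡ 14 mod 17. r = 4×17×2 + 13×11×14 ≡ 81 mod 187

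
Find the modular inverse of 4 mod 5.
Since 5 is prime, by Fermat 4^(-1) ≡ 4^{3} ≡ 4 (mod 5). Verify: 4 × 4 = 16 ≡ 1 (mod 5)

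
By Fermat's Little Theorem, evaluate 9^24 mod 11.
By Fermat: 9^{10} ≡ 1 (mod 11). 24 = 2×10 + 4. So 9^{24} ≡ 9^{4} ≡ 5 (mod 11)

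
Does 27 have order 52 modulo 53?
ord_53(27) divides 52. For each prime q|52: 27^{26}≡52, 27^{4}≡10, none ≡ 1. So 27 has order 52 and is a primitive root mod 53.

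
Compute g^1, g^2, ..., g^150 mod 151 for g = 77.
77^1, 77^2, ..., 77^{150} mod 151: [77, 40, 60, 90, 135, 127, 115, 97, 70, 105, 82, 123, 109, 88, 132, 47, 146, 68, 102, 2, 3, 80, 120, 29, 119, 103, 79, 43, 140, 59, 13, 95, 67, 25, 113, 94, 141, 136, 53, 4, 6, 9, 89, 58, 87, 55, 7, 86, 129, 118, 26, 39, 134, 50, 75, 37, 131, 121, 106, 8, 12, 18, 27, 116, 23, 110, 14, 21, 107, 85, 52, 78, 117, 100, 150, 74, 111, 91, 61, 16, 24, 36, 54, 81, 46, 69, 28, 42, 63, 19, 104, 5, 83, 49, 149, 148, 71, 31, 122, 32, 48, 72, 108, 11, 92, 138, 56, 84, 126, 38, 57, 10, 15, 98, 147, 145, 142, 62, 93, 64, 96, 144, 65, 22, 33, 125, 112, 17, 101, 76, 114, 20, 30, 45, 143, 139, 133, 124, 35, 128, 41, 137, 130, 44, 66, 99, 73, 34, 51, 1]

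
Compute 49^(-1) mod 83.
Since 83 is prime, by Fermat 49^(-1) ≡ 49^{81} ≡ 61 mod 83. Verify: 49 × 61 = 2989 ≡ 1 mod 83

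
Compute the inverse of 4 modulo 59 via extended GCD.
Extended GCD: 4(15) + 59(-1) = 1. So 4^(-1) ≡ 15 mod 59. Verify: 4 × 15 = 60 ≡ 1 mod 59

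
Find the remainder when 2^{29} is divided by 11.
By Fermat: 2^{10} ≡ 1 (mod 11). 29 = 2×10 + 9. So 2^{29} ≡ 2^{9} ≡ 6 (mod 11)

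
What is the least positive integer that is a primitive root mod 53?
g = 2. For each prime q|52: 2^{26}≡52, 2^{4}≡16, none ≡ 1, so ord_53(2) = 52 and 2 is a primitive root.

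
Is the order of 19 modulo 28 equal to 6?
Powers of 19 mod 28: 19^1≡19, 19^2≡25, 19^3≡27, 19^4≡9, 19^5≡3, 19^6≡1. First k with 19^k≡1 is k=6. Yes, ord_28(19) = 6.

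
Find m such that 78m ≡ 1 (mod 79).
Since 79 is prime, by Fermat 78^(-1) ≡ 78^{77} ≡ 78 (mod 79). Verify: 78 × 78 = 6084 ≡ 1 (mod 79)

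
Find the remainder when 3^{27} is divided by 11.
By Fermat: 3^{10} ≡ 1 mod 11. 27 = 2×10 + 7. So 3^{27} ≡ 3^{7} ≡ 9 mod 11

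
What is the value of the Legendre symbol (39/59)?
(39/59) = 39^{29} mod 59 = -1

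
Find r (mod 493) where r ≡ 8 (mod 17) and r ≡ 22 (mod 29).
M = 17 × 29 = 493. M₁ = 29, y₁ ≡ 10 (mod 17). M₂ = 17, y₂ ≡ 12 (mod 29). r = 8×29×10 + 22×17×12 ≡ 399 (mod 493)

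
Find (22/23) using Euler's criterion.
(22/23) = 22^{11} mod 23 = -1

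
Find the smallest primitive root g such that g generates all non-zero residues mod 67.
g = 2. For each prime q|66: 2^{33}≡66, 2^{22}≡37, 2^{6}≡64, none ≡ 1, so ord_67(2) = 66 and 2 is a primitive root.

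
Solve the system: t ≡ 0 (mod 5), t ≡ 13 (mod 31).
M = 5 × 31 = 155. M₁ = 31, y₁ ≡ 1 (mod 5). M₂ = 5, y₂ ≡ 25 (mod 31). t = 0×31×1 + 13×5×25 ≡ 75 (mod 155)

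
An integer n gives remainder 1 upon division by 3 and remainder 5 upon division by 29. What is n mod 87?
M = 3 × 29 = 87. M₁ = 29, y₁ ≡ 2 mod 3. M₂ = 3, y₂ ≡ 10 mod 29. n = 1×29×2 + 5×3×10 ≡ 34 mod 87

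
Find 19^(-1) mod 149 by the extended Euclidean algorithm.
Extended GCD: 19(-47) + 149(6) = 1. So 19^(-1) ≡ -47 ≡ 102 mod 149. Verify: 19 × 102 = 1938 ≡ 1 mod 149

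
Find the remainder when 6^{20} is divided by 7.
By Fermat: 6^{6} ≡ 1 (mod 7). 20 = 3×6 + 2. So 6^{20} ≡ 6^{2} ≡ 1 (mod 7)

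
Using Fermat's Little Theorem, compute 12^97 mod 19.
By Fermat: 12^{18} ≡ 1 (mod 19). 97 = 5×18 + 7. So 12^{97} ≡ 12^{7} ≡ 12 (mod 19)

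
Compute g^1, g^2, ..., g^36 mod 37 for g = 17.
17^1, 17^2, ..., 17^{36} mod 37: [17, 30, 29, 12, 19, 27, 15, 33, 6, 28, 32, 26, 35, 3, 14, 16, 13, 36, 20, 7, 8, 25, 18, 10, 22, 4, 31, 9, 5, 11, 2, 34, 23, 21, 24, 1]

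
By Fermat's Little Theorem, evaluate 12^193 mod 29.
By Fermat: 12^{28} ≡ 1 mod 29. 193 ≡ 25 mod 28. So 12^{193} ≡ 12^{25} ≡ 12 mod 29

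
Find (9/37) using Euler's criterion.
(9/37) = 9^{18} mod 37 = 1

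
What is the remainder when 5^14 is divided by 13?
Using Fermat: 5^{12} ≡ 1 (mod 13). 14 ≡ 2 (mod 12). So 5^{14} ≡ 5^{2} ≡ 12 (mod 13)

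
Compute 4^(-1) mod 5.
Since 5 is prime, by Fermat 4^(-1) ≡ 4^{3} ≡ 4 mod 5. Verify: 4 × 4 = 16 ≡ 1 mod 5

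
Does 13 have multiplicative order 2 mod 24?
Powers of 13 mod 24: 13^1≡13, 13^2≡1. First k with 13^k≡1 is k=2. Yes, ord_24(13) = 2.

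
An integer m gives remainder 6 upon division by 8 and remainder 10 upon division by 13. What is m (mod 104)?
M = 8 × 13 = 104. M₁ = 13, y₁ ≡ 5 (mod 8). M₂ = 8, y₂ ≡ 5 (mod 13). m = 6×13×5 + 10×8×5 ≡ 62 (mod 104)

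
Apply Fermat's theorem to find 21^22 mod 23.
By Fermat's Little Theorem, 21^{22} ≡ 1 mod 23 since 23 is prime and gcd(21, 23) = 1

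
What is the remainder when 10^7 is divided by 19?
By repeated squaring (mod 19): 10^{1}≡10, 10^{2}≡5, 10^{4}≡6. Then 10^{7} = 10^{4+2+1} ≡ 6 × 5 × 10 ≡ 15 (mod 19)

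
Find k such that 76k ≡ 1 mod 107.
Since 107 is prime, by Fermat 76^(-1) ≡ 76^{105} ≡ 69 mod 107. Verify: 76 × 69 = 5244 ≡ 1 mod 107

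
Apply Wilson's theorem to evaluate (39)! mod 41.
(40)! = (39)! × (40) ≡ -1 mod 41. So (39)! ≡ -1 × (40)^(-1) ≡ (-1)×(-1) = 1 mod 41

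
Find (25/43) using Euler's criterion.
(25/43) = 25^{21} mod 43 = 1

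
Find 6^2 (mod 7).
6^{2} = 36 ≡ 1 (mod 7)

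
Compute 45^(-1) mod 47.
Since 47 is prime, by Fermat 45^(-1) ≡ 45^{45} ≡ 23 mod 47. Verify: 45 × 23 = 1035 ≡ 1 mod 47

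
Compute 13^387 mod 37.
Using Fermat: 13^{36} ≡ 1 (mod 37). 387 ≡ 27 (mod 36). So 13^{387} ≡ 13^{27} ≡ 31 (mod 37)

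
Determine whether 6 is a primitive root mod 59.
ord_59(6) divides 58. For each prime q|58: 6^{29}≡58, 6^{2}≡36, none ≡ 1. So 6 has order 58 and is a primitive root mod 59.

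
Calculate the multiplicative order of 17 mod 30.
Powers of 17 mod 30: 17^1≡17, 17^2≡19, 17^3≡23, 17^4≡1. So the order of 17 is 4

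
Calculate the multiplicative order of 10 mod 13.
Powers of 10 mod 13: 10^1≡10, 10^2≡9, 10^3≡12, 10^4≡3, 10^5≡4, 10^6≡1. So the order of 10 is 6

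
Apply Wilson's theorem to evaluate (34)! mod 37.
(36)! = (34)! × (35) × (36) ≡ -1 (mod 37). So (34)! ≡ -1 × [(36)(35)]^(-1) ≡ 18 (mod 37)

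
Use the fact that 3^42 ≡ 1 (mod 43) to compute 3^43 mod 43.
By Fermat: 3^{42} ≡ 1 (mod 43). So 3^{43} = 3^{42} · 3^{1} ≡ 3^{1} ≡ 3 (mod 43)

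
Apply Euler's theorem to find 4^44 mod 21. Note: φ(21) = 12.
By Euler: 4^{12} ≡ 1 mod 21 since gcd(4, 21) = 1. 44 = 3×12 + 8. So 4^{44} ≡ 4^{8} ≡ 16 mod 21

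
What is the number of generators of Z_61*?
A prime p has φ(p-1) primitive roots; here φ(60) = 16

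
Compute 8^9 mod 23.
By repeated squaring (mod 23): 8^{1}≡8, 8^{2}≡18, 8^{4}≡2, 8^{8}≡4. Then 8^{9} = 8^{8+1} ≡ 4 × 8 ≡ 9 (mod 23)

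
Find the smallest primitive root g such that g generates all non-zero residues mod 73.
g = 5. For each prime q|72: 5^{36}≡72, 5^{24}≡8, none ≡ 1, so ord_73(5) = 72 and 5 is a primitive root.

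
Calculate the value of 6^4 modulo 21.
6^{4} = 1296 ≡ 15 (mod 21)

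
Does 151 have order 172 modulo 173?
151^{86} ≡ 1 (mod 173) and 86 < 172, so ord_173(151) = 86 ≠ 172 and 151 is not a primitive root.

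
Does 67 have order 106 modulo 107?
ord_107(67) divides 106. For each prime q|106: 67^{53}≡106, 67^{2}≡102, none ≡ 1. So 67 has order 106 and is a primitive root mod 107.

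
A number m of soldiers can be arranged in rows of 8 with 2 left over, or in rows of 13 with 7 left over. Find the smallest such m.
M = 8 × 13 = 104. M₁ = 13, y₁ ≡ 5 (mod 8). M₂ = 8, y₂ ≡ 5 (mod 13). m = 2×13×5 + 7×8×5 ≡ 98 (mod 104)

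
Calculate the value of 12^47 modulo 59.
By repeated squaring (mod 59): 12^{1}≡12, 12^{2}≡26, 12^{4}≡27, 12^{8}≡21, 12^{16}≡28, 12^{32}≡17. Then 12^{47} = 12^{32+8+4+2+1} ≡ 17 × 21 × 27 × 26 × 12 ≡ 20 (mod 59)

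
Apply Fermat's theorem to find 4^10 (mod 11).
By Fermat's Little Theorem, 4^{10} ≡ 1 (mod 11) since 11 is prime and gcd(4, 11) = 1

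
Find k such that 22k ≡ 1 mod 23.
Since 23 is prime, by Fermat 22^(-1) ≡ 22^{21} ≡ 22 mod 23. Verify: 22 × 22 = 484 ≡ 1 mod 23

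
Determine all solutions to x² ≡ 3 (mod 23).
The square roots of 3 mod 23 are 16 and 7. Verify: 16² = 256 ≡ 3 (mod 23)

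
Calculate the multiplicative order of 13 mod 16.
Powers of 13 mod 16: 13^1≡13, 13^2≡9, 13^3≡5, 13^4≡1. So the order of 13 is 4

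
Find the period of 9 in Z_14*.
Powers of 9 mod 14: 9^1≡9, 9^2≡11, 9^3≡1. So the order of 9 is 3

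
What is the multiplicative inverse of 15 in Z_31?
Since 31 is prime, by Fermat 15^(-1) ≡ 15^{29} ≡ 29 mod 31. Verify: 15 × 29 = 435 ≡ 1 mod 31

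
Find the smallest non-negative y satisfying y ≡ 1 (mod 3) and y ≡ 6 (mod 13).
M = 3 × 13 = 39. M₁ = 13, y₁ ≡ 1 (mod 3). M₂ = 3, y₂ ≡ 9 (mod 13). y = 1×13×1 + 6×3×9 ≡ 19 (mod 39)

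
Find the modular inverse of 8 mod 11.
Since 11 is prime, by Fermat 8^(-1) ≡ 8^{9} ≡ 7 (mod 11). Verify: 8 × 7 = 56 ≡ 1 (mod 11)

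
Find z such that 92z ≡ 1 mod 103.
Since 103 is prime, by Fermat 92^(-1) ≡ 92^{101} ≡ 28 mod 103. Verify: 92 × 28 = 2576 ≡ 1 mod 103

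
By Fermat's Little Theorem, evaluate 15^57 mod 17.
By Fermat: 15^{16} ≡ 1 (mod 17). 57 = 3×16 + 9. So 15^{57} ≡ 15^{9} ≡ 15 (mod 17)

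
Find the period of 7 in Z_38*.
Powers of 7 mod 38: 7^1≡7, 7^2≡11, 7^3≡1. Order = 3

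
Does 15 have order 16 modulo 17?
15^{8} ≡ 1 (mod 17) and 8 < 16, so ord_17(15) = 8 ≠ 16 and 15 is not a primitive root.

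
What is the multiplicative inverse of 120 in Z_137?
Since 137 is prime, by Fermat 120^(-1) ≡ 120^{135} ≡ 8 (mod 137). Verify: 120 × 8 = 960 ≡ 1 (mod 137)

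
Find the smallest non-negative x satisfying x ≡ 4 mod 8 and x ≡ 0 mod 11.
M = 8 × 11 = 88. M₁ = 11, y₁ ≡ 3 mod 8. M₂ = 8, y₂ ≡ 7 mod 11. x = 4×11×3 + 0×8×7 ≡ 44 mod 88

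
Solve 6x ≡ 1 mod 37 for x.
Since 37 is prime, by Fermat 6^(-1) ≡ 6^{35} ≡ 31 mod 37. Verify: 6 × 31 = 186 ≡ 1 mod 37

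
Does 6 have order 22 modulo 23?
6^{11} ≡ 1 (mod 23) and 11 < 22, so ord_23(6) = 11 ≠ 22 and 6 is not a primitive root.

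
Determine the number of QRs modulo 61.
The squaring map on Z_61* is 2-to-1, so there are (60)/2 = 30 QRs.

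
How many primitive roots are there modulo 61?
Number of primitive roots mod 61 = φ(p-1) = φ(60) = 16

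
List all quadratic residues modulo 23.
Squares in Z_23*: {1, 2, 3, 4, 6, 8, 9, 12, 13, 16, 18}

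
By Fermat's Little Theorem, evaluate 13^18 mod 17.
By Fermat: 13^{16} ≡ 1 mod 17. So 13^{18} = 13^{16} · 13^{2} ≡ 13^{2} ≡ 16 mod 17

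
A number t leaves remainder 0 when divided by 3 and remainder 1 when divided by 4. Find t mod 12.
M = 3 × 4 = 12. M₁ = 4, y₁ ≡ 1 mod 3. M₂ = 3, y₂ ≡ 3 mod 4. t = 0×4×1 + 1×3×3 ≡ 9 mod 12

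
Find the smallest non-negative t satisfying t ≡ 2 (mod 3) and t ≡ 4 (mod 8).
M = 3 × 8 = 24. M₁ = 8, y₁ ≡ 2 (mod 3). M₂ = 3, y₂ ≡ 3 (mod 8). t = 2×8×2 + 4×3×3 ≡ 20 (mod 24)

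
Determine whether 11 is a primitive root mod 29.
ord_29(11) divides 28. For each prime q|28: 11^{14}≡28, 11^{4}≡25, none ≡ 1. So 11 has order 28 and is a primitive root mod 29.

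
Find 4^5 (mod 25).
By repeated squaring (mod 25): 4^{1}≡4, 4^{2}≡16, 4^{4}≡6. Then 4^{5} = 4^{4+1} ≡ 6 × 4 ≡ 24 (mod 25)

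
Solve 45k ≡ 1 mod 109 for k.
Since 109 is prime, by Fermat 45^(-1) ≡ 45^{107} ≡ 63 mod 109. Verify: 45 × 63 = 2835 ≡ 1 mod 109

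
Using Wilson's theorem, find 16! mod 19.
(18)! = (16)! × (17) × (18) ≡ -1 mod 19. So (16)! ≡ -1 × [(18)(17)]^(-1) ≡ 9 mod 19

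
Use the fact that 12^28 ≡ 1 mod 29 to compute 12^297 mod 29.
By Fermat: 12^{28} ≡ 1 mod 29. 297 ≡ 17 mod 28. So 12^{297} ≡ 12^{17} ≡ 12 mod 29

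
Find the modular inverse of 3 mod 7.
Since 7 is prime, by Fermat 3^(-1) ≡ 3^{5} ≡ 5 (mod 7). Verify: 3 × 5 = 15 ≡ 1 (mod 7)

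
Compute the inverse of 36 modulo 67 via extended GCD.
Extended GCD: 36(-13) + 67(7) = 1. So 36^(-1) ≡ -13 ≡ 54 mod 67. Verify: 36 × 54 = 1944 ≡ 1 mod 67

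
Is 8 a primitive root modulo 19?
8^{6} ≡ 1 mod 19 and 6 < 18, so ord_19(8) = 6 ≠ 18 and 8 is not a primitive root.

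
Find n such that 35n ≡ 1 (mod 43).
Since 43 is prime, by Fermat 35^(-1) ≡ 35^{41} ≡ 16 (mod 43). Verify: 35 × 16 = 560 ≡ 1 (mod 43)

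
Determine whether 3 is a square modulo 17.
By Euler's criterion: 3^{8} ≡ 16 (mod 17). Since this equals -1 (≡ 16), 3 is not a QR.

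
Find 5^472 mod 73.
Using Fermat: 5^{72} ≡ 1 mod 73. 472 ≡ 40 mod 72. So 5^{472} ≡ 5^{40} ≡ 32 mod 73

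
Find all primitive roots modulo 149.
There are φ(148) = 72 primitive roots mod 149: {2, 3, 8, 10, 11, 12, 13, 14, 15, 18, 21, 23, 27, 32, 34, 38, 40, 41, 43, 48, 50, 51, 52, 55, 56, 57, 58, 59, 60, 62, 65, 66, 70, 71, 72, 74, 75, 77, 78, 79, 83, 84, 87, 89, 90, 91, 92, 93, 94, 97, 98, 99, 101, 106, 108, 109, 111, 115, 117, 122, 126, 128, 131, 134, 135, 136, 137, 138, 139, 141, 146, 147}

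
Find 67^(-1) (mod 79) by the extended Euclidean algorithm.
Extended GCD: 67(-33) + 79(28) = 1. So 67^(-1) ≡ -33 ≡ 46 (mod 79). Verify: 67 × 46 = 3082 ≡ 1 (mod 79)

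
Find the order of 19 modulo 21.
Powers of 19 mod 21: 19^1≡19, 19^2≡4, 19^3≡13, 19^4≡16, 19^5≡10, 19^6≡1. So the order of 19 is 6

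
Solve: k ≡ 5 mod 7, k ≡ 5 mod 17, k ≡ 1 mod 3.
M = 7 × 17 × 3 = 357. M₁ = 51, y₁ ≡ 4 mod 7. M₂ = 21, y₂ ≡ 13 mod 17. M₃ = 119, y₃ ≡ 2 mod 3. k = 5×51×4 + 5×21×13 + 1×119×2 ≡ 124 mod 357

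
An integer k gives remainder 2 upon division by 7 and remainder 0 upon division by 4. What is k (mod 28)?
M = 7 × 4 = 28. M₁ = 4, y₁ ≡ 2 (mod 7). M₂ = 7, y₂ ≡ 3 (mod 4). k = 2×4×2 + 0×7×3 ≡ 16 (mod 28)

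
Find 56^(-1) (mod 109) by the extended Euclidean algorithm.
Extended GCD: 56(37) + 109(-19) = 1. So 56^(-1) ≡ 37 (mod 109). Verify: 56 × 37 = 2072 ≡ 1 (mod 109)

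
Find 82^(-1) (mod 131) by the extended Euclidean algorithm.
Extended GCD: 82(8) + 131(-5) = 1. So 82^(-1) ≡ 8 (mod 131). Verify: 82 × 8 = 656 ≡ 1 (mod 131)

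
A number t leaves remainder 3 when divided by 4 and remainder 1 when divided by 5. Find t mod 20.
M = 4 × 5 = 20. M₁ = 5, y₁ ≡ 1 mod 4. M₂ = 4, y₂ ≡ 4 mod 5. t = 3×5×1 + 1×4×4 ≡ 11 mod 20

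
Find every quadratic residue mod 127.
Quadratic residues modulo 127: {1, 2, 4, 8, 9, 11, 13, 15, 16, 17, 18, 19, 21, 22, 25, 26, 30, 31, 32, 34, 35, 36, 37, 38, 41, 42, 44, 47, 49, 50, 52, 60, 61, 62, 64, 68, 69, 70, 71, 72, 73, 74, 76, 79, 81, 82, 84, 87, 88, 94, 98, 99, 100, 103, 104, 107, 113, 115, 117, 120, 121, 122, 124}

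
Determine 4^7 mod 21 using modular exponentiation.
By repeated squaring mod 21: 4^{1}≡4, 4^{2}≡16, 4^{4}≡4. Then 4^{7} = 4^{4+2+1} ≡ 4 × 16 × 4 ≡ 4 mod 21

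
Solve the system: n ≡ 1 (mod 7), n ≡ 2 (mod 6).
M = 7 × 6 = 42. M₁ = 6, y₁ ≡ 6 (mod 7). M₂ = 7, y₂ ≡ 1 (mod 6). n = 1×6×6 + 2×7×1 ≡ 8 (mod 42)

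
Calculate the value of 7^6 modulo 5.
Using Fermat: 7^{4} ≡ 1 mod 5. 6 ≡ 2 mod 4. So 7^{6} ≡ 7^{2} ≡ 4 mod 5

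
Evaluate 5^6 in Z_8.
By repeated squaring (mod 8): 5^{1}≡5, 5^{2}≡1, 5^{4}≡1. Then 5^{6} = 5^{4+2} ≡ 1 × 1 ≡ 1 (mod 8)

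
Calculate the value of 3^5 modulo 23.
By repeated squaring mod 23: 3^{1}≡3, 3^{2}≡9, 3^{4}≡12. Then 3^{5} = 3^{4+1} ≡ 12 × 3 ≡ 13 mod 23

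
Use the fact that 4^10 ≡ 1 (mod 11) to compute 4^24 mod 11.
By Fermat: 4^{10} ≡ 1 (mod 11). 24 = 2×10 + 4. So 4^{24} ≡ 4^{4} ≡ 3 (mod 11)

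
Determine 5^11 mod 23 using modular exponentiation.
By repeated squaring mod 23: 5^{1}≡5, 5^{2}≡2, 5^{4}≡4, 5^{8}≡16. Then 5^{11} = 5^{8+2+1} ≡ 16 × 2 × 5 ≡ 22 mod 23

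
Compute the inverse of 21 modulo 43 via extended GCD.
Extended GCD: 21(-2) + 43(1) = 1. So 21^(-1) ≡ -2 ≡ 41 (mod 43). Verify: 21 × 41 = 861 ≡ 1 (mod 43)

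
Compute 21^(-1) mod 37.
Since 37 is prime, by Fermat 21^(-1) ≡ 21^{35} ≡ 30 mod 37. Verify: 21 × 30 = 630 ≡ 1 mod 37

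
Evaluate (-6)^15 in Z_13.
Using Fermat: (-6)^{12} ≡ 1 mod 13. 15 ≡ 3 mod 12. So (-6)^{15} ≡ (-6)^{3} ≡ 5 mod 13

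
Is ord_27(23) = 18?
Powers of 23 mod 27: 23^1≡23, 23^2≡16, 23^3≡17, 23^4≡13, 23^5≡2, 23^6≡19, 23^7≡5, 23^8≡7, 23^9≡26, 23^10≡4, 23^11≡11, 23^12≡10, 23^13≡14, 23^14≡25, 23^15≡8, 23^16≡22, 23^17≡20, 23^18≡1. First k with 23^k≡1 is k=18. Yes, ord_27(23) = 18.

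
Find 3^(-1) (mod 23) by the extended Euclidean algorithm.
Extended GCD: 3(8) + 23(-1) = 1. So 3^(-1) ≡ 8 (mod 23). Verify: 3 × 8 = 24 ≡ 1 (mod 23)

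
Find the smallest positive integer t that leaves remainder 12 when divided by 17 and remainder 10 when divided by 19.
M = 17 × 19 = 323. M₁ = 19, y₁ ≡ 9 (mod 17). M₂ = 17, y₂ ≡ 9 (mod 19). t = 12×19×9 + 10×17×9 ≡ 29 (mod 323)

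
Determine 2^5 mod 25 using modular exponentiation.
By repeated squaring (mod 25): 2^{1}≡2, 2^{2}≡4, 2^{4}≡16. Then 2^{5} = 2^{4+1} ≡ 16 × 2 ≡ 7 (mod 25)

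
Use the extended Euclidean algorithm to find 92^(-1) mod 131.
Extended GCD: 92(47) + 131(-33) = 1. So 92^(-1) ≡ 47 mod 131. Verify: 92 × 47 = 4324 ≡ 1 mod 131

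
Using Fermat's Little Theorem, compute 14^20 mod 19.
By Fermat: 14^{18} ≡ 1 (mod 19). So 14^{20} = 14^{18} · 14^{2} ≡ 14^{2} ≡ 6 (mod 19)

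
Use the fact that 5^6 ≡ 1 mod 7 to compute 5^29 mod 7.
By Fermat: 5^{6} ≡ 1 mod 7. 29 = 4×6 + 5. So 5^{29} ≡ 5^{5} ≡ 3 mod 7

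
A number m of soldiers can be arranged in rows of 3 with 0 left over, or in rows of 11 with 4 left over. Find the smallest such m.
M = 3 × 11 = 33. M₁ = 11, y₁ ≡ 2 mod 3. M₂ = 3, y₂ ≡ 4 mod 11. m = 0×11×2 + 4×3×4 ≡ 15 mod 33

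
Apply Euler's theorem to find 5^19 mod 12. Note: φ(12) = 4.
By Euler: 5^{4} ≡ 1 mod 12 since gcd(5, 12) = 1. 19 = 4×4 + 3. So 5^{19} ≡ 5^{3} ≡ 5 mod 12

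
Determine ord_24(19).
Powers of 19 mod 24: 19^1≡19, 19^2≡1. Order = 2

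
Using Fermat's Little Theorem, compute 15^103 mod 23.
By Fermat: 15^{22} ≡ 1 mod 23. 103 = 4×22 + 15. So 15^{103} ≡ 15^{15} ≡ 21 mod 23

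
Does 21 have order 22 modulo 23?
ord_23(21) divides 22. For each prime q|22: 21^{11}≡22, 21^{2}≡4, none ≡ 1. So 21 has order 22 and is a primitive root mod 23.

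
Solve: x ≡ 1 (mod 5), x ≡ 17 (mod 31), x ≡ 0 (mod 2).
M = 5 × 31 × 2 = 310. M₁ = 62, y₁ ≡ 3 (mod 5). M₂ = 10, y₂ ≡ 28 (mod 31). M₃ = 155, y₃ ≡ 1 (mod 2). x = 1×62×3 + 17×10×28 + 0×155×1 ≡ 296 (mod 310)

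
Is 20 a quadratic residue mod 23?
By Euler's criterion: 20^{11} ≡ 22 mod 23. Since this equals -1 (≡ 22), 20 is not a QR.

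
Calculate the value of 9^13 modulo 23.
By repeated squaring mod 23: 9^{1}≡9, 9^{2}≡12, 9^{4}≡6, 9^{8}≡13. Then 9^{13} = 9^{8+4+1} ≡ 13 × 6 × 9 ≡ 12 mod 23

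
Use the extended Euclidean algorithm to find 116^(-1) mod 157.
Extended GCD: 116(-23) + 157(17) = 1. So 116^(-1) ≡ -23 ≡ 134 (mod 157). Verify: 116 × 134 = 15544 ≡ 1 (mod 157)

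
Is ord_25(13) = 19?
Powers of 13 mod 25: 13^1≡13, 13^2≡19, 13^3≡22, 13^4≡11, 13^5≡18, 13^6≡9, 13^7≡17, 13^8≡21, 13^9≡23, 13^10≡24, 13^11≡12, 13^12≡6, 13^13≡3, 13^14≡14, 13^15≡7, 13^16≡16, 13^17≡8, 13^18≡4, 13^19≡2, 13^20≡1. 13^19≡2≢1, so ord ≠ 19. No, the actual order is 20.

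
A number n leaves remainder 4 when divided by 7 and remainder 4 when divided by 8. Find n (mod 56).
M = 7 × 8 = 56. M₁ = 8, y₁ ≡ 1 (mod 7). M₂ = 7, y₂ ≡ 7 (mod 8). n = 4×8×1 + 4×7×7 ≡ 4 (mod 56)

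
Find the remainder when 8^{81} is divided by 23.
By Fermat: 8^{22} ≡ 1 mod 23. 81 = 3×22 + 15. So 8^{81} ≡ 8^{15} ≡ 2 mod 23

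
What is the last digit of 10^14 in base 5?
By repeated squaring mod 5: 10^{1}≡0, 10^{2}≡0, 10^{4}≡0, 10^{8}≡0. Then 10^{14} = 10^{8+4+2} ≡ 0 × 0 × 0 ≡ 0 mod 5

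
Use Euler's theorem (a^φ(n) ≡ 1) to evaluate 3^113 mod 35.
By Euler: 3^{24} ≡ 1 (mod 35) since gcd(3, 35) = 1. 113 = 4×24 + 17. So 3^{113} ≡ 3^{17} ≡ 33 (mod 35)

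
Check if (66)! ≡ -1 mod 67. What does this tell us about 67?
(66)! mod 67 = 66. Since this equals -1 mod 67, Wilson confirms 67 is prime.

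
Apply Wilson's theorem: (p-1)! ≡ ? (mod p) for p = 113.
By Wilson's theorem, (112)! ≡ -1 ≡ 112 (mod 113)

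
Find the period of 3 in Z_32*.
Powers of 3 mod 32: 3^1≡3, 3^2≡9, 3^3≡27, 3^4≡17, 3^5≡19, 3^6≡25, 3^7≡11, 3^8≡1. So the order of 3 is 8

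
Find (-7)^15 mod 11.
Using Fermat: (-7)^{10} ≡ 1 mod 11. 15 ≡ 5 mod 10. So (-7)^{15} ≡ (-7)^{5} ≡ 1 mod 11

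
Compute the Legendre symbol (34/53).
(34/53) = 34^{26} mod 53 = -1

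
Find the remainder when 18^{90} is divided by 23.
By Fermat: 18^{22} ≡ 1 (mod 23). 90 = 4×22 + 2. So 18^{90} ≡ 18^{2} ≡ 2 (mod 23)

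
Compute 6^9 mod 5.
Using Fermat: 6^{4} ≡ 1 mod 5. 9 ≡ 1 mod 4. So 6^{9} ≡ 6^{1} ≡ 1 mod 5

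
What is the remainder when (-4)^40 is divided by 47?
By repeated squaring (mod 47): (-4)^{1}≡43, (-4)^{2}≡16, (-4)^{4}≡21, (-4)^{8}≡18, (-4)^{16}≡42, (-4)^{32}≡25. Then (-4)^{40} = (-4)^{32+8} ≡ 25 × 18 ≡ 27 (mod 47)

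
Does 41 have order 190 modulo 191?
41^{38} ≡ 1 mod 191 and 38 < 190, so ord_191(41) = 38 ≠ 190 and 41 is not a primitive root.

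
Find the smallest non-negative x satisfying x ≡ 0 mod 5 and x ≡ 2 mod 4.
M = 5 × 4 = 20. M₁ = 4, y₁ ≡ 4 mod 5. M₂ = 5, y₂ ≡ 1 mod 4. x = 0×4×4 + 2×5×1 ≡ 10 mod 20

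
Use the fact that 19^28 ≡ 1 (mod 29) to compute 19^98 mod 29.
By Fermat: 19^{28} ≡ 1 (mod 29). 98 = 3×28 + 14. So 19^{98} ≡ 19^{14} ≡ 28 (mod 29)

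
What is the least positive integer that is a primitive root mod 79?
g = 3. For each prime q|78: 3^{39}≡78, 3^{26}≡23, 3^{6}≡18, none ≡ 1, so ord_79(3) = 78 and 3 is a primitive root.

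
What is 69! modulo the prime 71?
(70)! = (69)! × (70) ≡ -1 mod 71. So (69)! ≡ -1 × (70)^(-1) ≡ (-1)×(-1) = 1 mod 71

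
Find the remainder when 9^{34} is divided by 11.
By Fermat: 9^{10} ≡ 1 mod 11. 34 = 3×10 + 4. So 9^{34} ≡ 9^{4} ≡ 5 mod 11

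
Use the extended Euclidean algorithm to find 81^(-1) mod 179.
Extended GCD: 81(42) + 179(-19) = 1. So 81^(-1) ≡ 42 (mod 179). Verify: 81 × 42 = 3402 ≡ 1 (mod 179)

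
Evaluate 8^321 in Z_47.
Using Fermat: 8^{46} ≡ 1 mod 47. 321 ≡ 45 mod 46. So 8^{321} ≡ 8^{45} ≡ 6 mod 47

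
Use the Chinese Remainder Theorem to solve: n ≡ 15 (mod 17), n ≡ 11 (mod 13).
M = 17 × 13 = 221. M₁ = 13, y₁ ≡ 4 (mod 17). M₂ = 17, y₂ ≡ 10 (mod 13). n = 15×13×4 + 11×17×10 ≡ 219 (mod 221)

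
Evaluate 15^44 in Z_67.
By repeated squaring mod 67: 15^{1}≡15, 15^{2}≡24, 15^{4}≡40, 15^{8}≡59, 15^{16}≡64, 15^{32}≡9. Then 15^{44} = 15^{32+8+4} ≡ 9 × 59 × 40 ≡ 1 mod 67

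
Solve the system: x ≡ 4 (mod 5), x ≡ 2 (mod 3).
M = 5 × 3 = 15. M₁ = 3, y₁ ≡ 2 (mod 5). M₂ = 5, y₂ ≡ 2 (mod 3). x = 4×3×2 + 2×5×2 ≡ 14 (mod 15)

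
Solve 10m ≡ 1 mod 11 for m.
Since 11 is prime, by Fermat 10^(-1) ≡ 10^{9} ≡ 10 mod 11. Verify: 10 × 10 = 100 ≡ 1 mod 11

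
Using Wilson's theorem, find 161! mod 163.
(162)! = (161)! × (162) ≡ -1 mod 163. So (161)! ≡ -1 × (162)^(-1) ≡ (-1)×(-1) = 1 mod 163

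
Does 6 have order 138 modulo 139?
6^{23} ≡ 1 (mod 139) and 23 < 138, so ord_139(6) = 23 ≠ 138 and 6 is not a primitive root.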